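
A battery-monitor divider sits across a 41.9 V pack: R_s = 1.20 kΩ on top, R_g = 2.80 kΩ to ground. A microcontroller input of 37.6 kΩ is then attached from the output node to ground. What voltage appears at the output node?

V_out ≈ 28.7 V

The load sits in parallel with R_g: R_g‖R_L = (2.80 × 37.6) / (2.80 + 37.6) = 2.606 kΩ.
V_out = 41.9 × 2.606 / (1.20 + 2.606) = 41.9 × 2.606/3.806 = 28.7 V.
(Unloaded it would have been 29.3 V.)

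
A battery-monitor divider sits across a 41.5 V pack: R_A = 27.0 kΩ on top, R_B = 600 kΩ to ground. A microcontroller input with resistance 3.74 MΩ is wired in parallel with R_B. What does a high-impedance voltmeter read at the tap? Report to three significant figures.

V_out ≈ 39.4 V

The load sits in parallel with R_B: R_B‖R_L = (600 × 3740) / (600 + 3740) = 517.1 kΩ.
V_out = 41.5 × 517.1 / (27.0 + 517.1) = 41.5 × 517.1/544.1 = 39.4 V.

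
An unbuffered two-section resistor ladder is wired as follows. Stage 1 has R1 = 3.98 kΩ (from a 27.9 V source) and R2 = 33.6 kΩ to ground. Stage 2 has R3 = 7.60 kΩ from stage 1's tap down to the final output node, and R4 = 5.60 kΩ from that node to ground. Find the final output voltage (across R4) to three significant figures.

V_out ≈ 8.34 V

Stage 2 presents R3+R4 = 13.20 kΩ as a load on stage 1's tap.
Stage 1's lower leg becomes R2‖(R3+R4) = 9.477 kΩ, so V_mid = 27.9 × 9.477/13.46 = 19.65 V.
Stage 2 is itself unloaded: V_out = V_mid × R4/(R3+R4) = 19.65 × 5.60/13.20 = 8.34 V.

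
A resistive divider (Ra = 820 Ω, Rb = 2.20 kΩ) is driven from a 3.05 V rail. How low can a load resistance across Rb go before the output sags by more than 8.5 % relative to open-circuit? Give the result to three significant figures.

R_L(min) ≈ 6.43 kΩ

Output resistance R_th = Ra‖Rb = (820 × 2200)/3020 = 597.4 Ω.
The fractional drop is R_th/(R_th + R_L); requiring this ≤ 0.0850 gives R_L ≥ R_th(1/0.0850 − 1) = 597.4 × 10.76 = 6.43 kΩ.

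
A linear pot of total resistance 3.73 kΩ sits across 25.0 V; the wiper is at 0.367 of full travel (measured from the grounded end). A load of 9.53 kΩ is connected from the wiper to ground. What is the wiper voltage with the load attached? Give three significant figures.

V ≈ 8.41 V

The wiper splits the pot into (1−α)R = 2.361 kΩ above and αR = 1.369 kΩ below.
Lower section ‖ load = 1.197 kΩ.
V_wiper = 25.0 × 1.197/(2.361 + 1.197) = 8.41 V.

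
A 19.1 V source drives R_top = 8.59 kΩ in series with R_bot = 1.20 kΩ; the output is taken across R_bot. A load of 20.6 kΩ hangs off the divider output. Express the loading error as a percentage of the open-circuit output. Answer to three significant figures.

The divider's output (Thévenin) resistance is R_top‖R_bot = 1.053 kΩ.
Fractional drop under load = R_th/(R_th + R_L) = 1.053 / (1.053 + 20.6) = 0.04863.
So the output falls by 4.86 %.

4.86 %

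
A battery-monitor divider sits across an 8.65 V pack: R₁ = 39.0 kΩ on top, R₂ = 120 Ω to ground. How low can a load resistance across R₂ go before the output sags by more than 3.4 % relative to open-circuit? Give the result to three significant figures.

Output resistance R_th = R₁‖R₂ = (39000 × 120)/39120 = 119.6 Ω.
The fractional drop is R_th/(R_th + R_L); requiring this ≤ 0.0340 gives R_L ≥ R_th(1/0.0340 − 1) = 119.6 × 28.41 = 3.40 kΩ.

R_L(min) ≈ 3.40 kΩ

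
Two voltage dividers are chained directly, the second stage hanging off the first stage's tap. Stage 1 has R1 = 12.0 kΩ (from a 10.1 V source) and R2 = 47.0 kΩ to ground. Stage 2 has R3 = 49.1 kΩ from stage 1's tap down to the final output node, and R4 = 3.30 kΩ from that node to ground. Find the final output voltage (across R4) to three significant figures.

Stage 2 presents R3+R4 = 52.40 kΩ as a load on stage 1's tap.
Stage 1's lower leg becomes R2‖(R3+R4) = 24.78 kΩ, so V_mid = 10.1 × 24.78/36.78 = 6.804 V.
Stage 2 is itself unloaded: V_out = V_mid × R4/(R3+R4) = 6.804 × 3.30/52.40 = 0.429 V.

V_out ≈ 0.429 V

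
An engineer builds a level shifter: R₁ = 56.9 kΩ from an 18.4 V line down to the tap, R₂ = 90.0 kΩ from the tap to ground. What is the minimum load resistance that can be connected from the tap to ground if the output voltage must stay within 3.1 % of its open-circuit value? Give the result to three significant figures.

Output resistance R_th = R₁‖R₂ = (56.9 × 90.0)/146.9 = 34.86 kΩ.
The fractional drop is R_th/(R_th + R_L); requiring this ≤ 0.0310 gives R_L ≥ R_th(1/0.0310 − 1) = 34.86 × 31.26 = 1.09 MΩ.

R_L(min) ≈ 1.09 MΩ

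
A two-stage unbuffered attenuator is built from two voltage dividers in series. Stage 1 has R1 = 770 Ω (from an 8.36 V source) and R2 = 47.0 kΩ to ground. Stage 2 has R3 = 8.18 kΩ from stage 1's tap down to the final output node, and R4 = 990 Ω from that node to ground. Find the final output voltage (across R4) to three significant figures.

V_out ≈ 0.820 V

Stage 2 presents R3+R4 = 9170 Ω as a load on stage 1's tap.
Stage 1's lower leg becomes R2‖(R3+R4) = 7673 Ω, so V_mid = 8.36 × 7673/8443 = 7.598 V.
Stage 2 is itself unloaded: V_out = V_mid × R4/(R3+R4) = 7.598 × 990/9170 = 0.820 V.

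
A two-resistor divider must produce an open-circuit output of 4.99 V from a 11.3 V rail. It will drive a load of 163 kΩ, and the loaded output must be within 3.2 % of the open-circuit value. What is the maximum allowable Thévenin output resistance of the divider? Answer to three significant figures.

R_th ≤ 5.39 kΩ

Loading drop = R_th/(R_th + R_L) ≤ 0.0320, so R_th ≤ R_L · ε/(1−ε) = 163 kΩ × 0.0320/0.9680 = 5.39 kΩ.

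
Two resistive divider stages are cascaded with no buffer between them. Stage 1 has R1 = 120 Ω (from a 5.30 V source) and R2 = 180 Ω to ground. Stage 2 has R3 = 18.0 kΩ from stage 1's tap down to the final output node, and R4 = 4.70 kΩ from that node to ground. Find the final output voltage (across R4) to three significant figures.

V_out ≈ 0.656 V

Stage 2 presents R3+R4 = 22700 Ω as a load on stage 1's tap.
Stage 1's lower leg becomes R2‖(R3+R4) = 178.6 Ω, so V_mid = 5.30 × 178.6/298.6 = 3.170 V.
Stage 2 is itself unloaded: V_out = V_mid × R4/(R3+R4) = 3.170 × 4700/22700 = 0.656 V.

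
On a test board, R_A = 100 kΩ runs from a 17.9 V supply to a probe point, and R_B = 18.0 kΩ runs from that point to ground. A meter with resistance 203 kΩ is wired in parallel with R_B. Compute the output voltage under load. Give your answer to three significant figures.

V_out ≈ 2.54 V

The load sits in parallel with R_B: R_B‖R_L = (18.0 × 203) / (18.0 + 203) = 16.53 kΩ.
V_out = 17.9 × 16.53 / (100 + 16.53) = 17.9 × 16.53/116.5 = 2.54 V.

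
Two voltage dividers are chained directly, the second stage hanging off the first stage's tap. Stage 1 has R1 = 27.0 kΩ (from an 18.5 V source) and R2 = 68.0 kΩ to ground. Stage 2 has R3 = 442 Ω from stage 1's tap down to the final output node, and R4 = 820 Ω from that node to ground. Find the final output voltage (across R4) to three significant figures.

Stage 2 presents R3+R4 = 1262 Ω as a load on stage 1's tap.
Stage 1's lower leg becomes R2‖(R3+R4) = 1239 Ω, so V_mid = 18.5 × 1239/28240 = 0.8117 V.
Stage 2 is itself unloaded: V_out = V_mid × R4/(R3+R4) = 0.8117 × 820/1262 = 0.527 V.

V_out ≈ 0.527 V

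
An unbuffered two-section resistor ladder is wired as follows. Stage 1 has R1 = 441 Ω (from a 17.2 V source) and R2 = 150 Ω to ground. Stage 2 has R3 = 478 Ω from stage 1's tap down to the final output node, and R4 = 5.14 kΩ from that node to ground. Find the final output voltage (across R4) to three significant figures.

V_out ≈ 3.92 V

Stage 2 presents R3+R4 = 5618 Ω as a load on stage 1's tap.
Stage 1's lower leg becomes R2‖(R3+R4) = 146.1 Ω, so V_mid = 17.2 × 146.1/587.1 = 4.280 V.
Stage 2 is itself unloaded: V_out = V_mid × R4/(R3+R4) = 4.280 × 5140/5618 = 3.92 V.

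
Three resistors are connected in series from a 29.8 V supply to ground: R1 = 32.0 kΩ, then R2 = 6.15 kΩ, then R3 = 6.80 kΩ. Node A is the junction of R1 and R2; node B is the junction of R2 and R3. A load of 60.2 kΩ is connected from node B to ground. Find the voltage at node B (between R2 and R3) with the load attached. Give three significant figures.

At node B, R3 is in parallel with the load: R3‖R_L = 6.110 kΩ.
Below node A the resistance is R2 + (R3‖R_L) = 12.26 kΩ, so V_A = 29.8 × 12.26/44.26 = 8.255 V.
Then V_B = V_A × (R3‖R_L)/(R2 + R3‖R_L) = 8.255 × 6.110/12.26 = 4.11 V.

V ≈ 4.11 V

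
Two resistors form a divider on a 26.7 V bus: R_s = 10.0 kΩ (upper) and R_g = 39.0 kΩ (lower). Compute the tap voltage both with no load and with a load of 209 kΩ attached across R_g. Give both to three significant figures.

Unloaded: 21.3 V; loaded: 20.5 V

Open-circuit: V = 26.7 × 39.0/(10.0 + 39.0) = 21.3 V.
With the load, R_g becomes R_g‖R_L = 32.87 kΩ, so V = 26.7 × 32.87/42.87 = 20.5 V.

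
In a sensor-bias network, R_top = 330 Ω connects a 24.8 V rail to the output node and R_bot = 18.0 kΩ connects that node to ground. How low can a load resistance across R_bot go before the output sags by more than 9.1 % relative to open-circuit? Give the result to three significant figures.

R_L(min) ≈ 3.24 kΩ

Output resistance R_th = R_top‖R_bot = (330 × 18000)/18330 = 324.1 Ω.
The fractional drop is R_th/(R_th + R_L); requiring this ≤ 0.0910 gives R_L ≥ R_th(1/0.0910 − 1) = 324.1 × 9.989 = 3.24 kΩ.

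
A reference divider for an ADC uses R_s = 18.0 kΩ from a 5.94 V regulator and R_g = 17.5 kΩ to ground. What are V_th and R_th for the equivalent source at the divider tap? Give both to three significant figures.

V_th = 2.93 V, R_th = 8.87 kΩ

V_th is the open-circuit tap voltage: 5.94 × 17.5/(18.0 + 17.5) = 2.93 V.
With the supply zeroed, R_s and R_g appear in parallel from the tap: R_th = R_s‖R_g = (18.0 × 17.5)/35.50 = 8.87 kΩ.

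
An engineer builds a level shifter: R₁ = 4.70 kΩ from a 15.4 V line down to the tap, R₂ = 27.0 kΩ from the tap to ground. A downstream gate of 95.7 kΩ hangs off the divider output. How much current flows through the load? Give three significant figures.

R₂‖R_L = 21.06 kΩ; V_out = 15.4 × 21.06/25.76 = 12.59 V.
I_L = V_out / R_L = 12.59 / 95.7 kΩ = 0.132 mA.

I_L ≈ 0.132 mA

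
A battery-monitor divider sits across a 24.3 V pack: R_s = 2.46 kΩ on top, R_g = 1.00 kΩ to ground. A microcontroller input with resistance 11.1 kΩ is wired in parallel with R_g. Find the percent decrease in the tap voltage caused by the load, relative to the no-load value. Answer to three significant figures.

The divider's output (Thévenin) resistance is R_s‖R_g = 0.7110 kΩ.
Fractional drop under load = R_th/(R_th + R_L) = 0.7110 / (0.7110 + 11.1) = 0.06020.
So the output falls by 6.02 %.

6.02 %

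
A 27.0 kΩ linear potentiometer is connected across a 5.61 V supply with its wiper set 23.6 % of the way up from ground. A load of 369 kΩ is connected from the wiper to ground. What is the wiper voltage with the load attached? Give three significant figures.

The wiper splits the pot into (1−α)R = 20.63 kΩ above and αR = 6.372 kΩ below.
Lower section ‖ load = 6.264 kΩ.
V_wiper = 5.61 × 6.264/(20.63 + 6.264) = 1.31 V.

V ≈ 1.31 V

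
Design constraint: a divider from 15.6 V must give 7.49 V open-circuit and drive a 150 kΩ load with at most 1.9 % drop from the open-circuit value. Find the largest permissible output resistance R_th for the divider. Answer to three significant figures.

Loading drop = R_th/(R_th + R_L) ≤ 0.0190, so R_th ≤ R_L · ε/(1−ε) = 150 kΩ × 0.0190/0.9810 = 2.91 kΩ.
(Any R1, R2 with R2/(R1+R2) = 0.480 and R1‖R2 ≤ 2.91 kΩ will meet the spec.)

R_th ≤ 2.91 kΩ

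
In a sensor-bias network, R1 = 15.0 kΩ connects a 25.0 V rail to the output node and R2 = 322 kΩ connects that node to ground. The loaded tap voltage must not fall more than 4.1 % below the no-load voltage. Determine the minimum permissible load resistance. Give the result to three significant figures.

Output resistance R_th = R1‖R2 = (15.0 × 322)/337.0 = 14.33 kΩ.
The fractional drop is R_th/(R_th + R_L); requiring this ≤ 0.0410 gives R_L ≥ R_th(1/0.0410 − 1) = 14.33 × 23.39 = 335 kΩ.

R_L(min) ≈ 335 kΩ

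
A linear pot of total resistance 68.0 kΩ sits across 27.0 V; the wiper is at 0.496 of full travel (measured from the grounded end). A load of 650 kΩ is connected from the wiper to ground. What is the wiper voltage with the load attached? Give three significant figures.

V ≈ 13.1 V

The wiper splits the pot into (1−α)R = 34.27 kΩ above and αR = 33.73 kΩ below.
Lower section ‖ load = 32.06 kΩ.
V_wiper = 27.0 × 32.06/(34.27 + 32.06) = 13.1 V.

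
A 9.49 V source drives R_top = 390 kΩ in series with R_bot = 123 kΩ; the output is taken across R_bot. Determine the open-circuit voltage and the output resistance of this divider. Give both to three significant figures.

V_th = 2.28 V, R_th = 93.5 kΩ

V_th is the open-circuit tap voltage: 9.49 × 123/(390 + 123) = 2.28 V.
With the supply zeroed, R_top and R_bot appear in parallel from the tap: R_th = R_top‖R_bot = (390 × 123)/513.0 = 93.5 kΩ.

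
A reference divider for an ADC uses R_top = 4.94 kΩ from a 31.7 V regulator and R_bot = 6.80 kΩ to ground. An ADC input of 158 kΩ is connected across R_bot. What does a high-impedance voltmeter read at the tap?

The load sits in parallel with R_bot: R_bot‖R_L = (6.80 × 158) / (6.80 + 158) = 6.519 kΩ.
V_out = 31.7 × 6.519 / (4.94 + 6.519) = 31.7 × 6.519/11.46 = 18.0 V.
(Unloaded it would have been 18.4 V.)

V_out ≈ 18.0 V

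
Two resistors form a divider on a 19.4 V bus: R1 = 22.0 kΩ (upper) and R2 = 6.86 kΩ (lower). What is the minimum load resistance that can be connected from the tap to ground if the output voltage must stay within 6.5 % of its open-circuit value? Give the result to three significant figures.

R_L(min) ≈ 75.2 kΩ

Output resistance R_th = R1‖R2 = (22.0 × 6.86)/28.86 = 5.229 kΩ.
The fractional drop is R_th/(R_th + R_L); requiring this ≤ 0.0650 gives R_L ≥ R_th(1/0.0650 − 1) = 5.229 × 14.38 = 75.2 kΩ.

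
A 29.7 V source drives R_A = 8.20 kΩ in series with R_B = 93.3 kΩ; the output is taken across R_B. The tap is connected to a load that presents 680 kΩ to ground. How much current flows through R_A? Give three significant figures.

I ≈ 0.329 mA

R_B‖R_L = 82.04 kΩ, so the source sees R_A + R_B‖R_L = 90.24 kΩ.
I = 29.7 V / 90.24 kΩ = 0.329 mA.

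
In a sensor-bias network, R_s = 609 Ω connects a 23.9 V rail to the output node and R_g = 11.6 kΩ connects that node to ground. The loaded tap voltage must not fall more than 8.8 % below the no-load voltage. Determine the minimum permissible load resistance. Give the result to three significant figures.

Output resistance R_th = R_s‖R_g = (609 × 11600)/12210 = 578.6 Ω.
The fractional drop is R_th/(R_th + R_L); requiring this ≤ 0.0880 gives R_L ≥ R_th(1/0.0880 − 1) = 578.6 × 10.36 = 6.00 kΩ.

R_L(min) ≈ 6.00 kΩ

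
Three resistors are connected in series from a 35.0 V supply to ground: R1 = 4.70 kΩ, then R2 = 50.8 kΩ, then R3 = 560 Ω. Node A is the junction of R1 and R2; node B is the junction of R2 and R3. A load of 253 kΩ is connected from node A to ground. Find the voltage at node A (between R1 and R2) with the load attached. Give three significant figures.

Below node A the series string R2+R3 = 51360 Ω sits in parallel with the 253000 Ω load: 42690 Ω.
V_A = 35.0 × 42690/(4700 + 42690) = 31.5 V.

V ≈ 31.5 V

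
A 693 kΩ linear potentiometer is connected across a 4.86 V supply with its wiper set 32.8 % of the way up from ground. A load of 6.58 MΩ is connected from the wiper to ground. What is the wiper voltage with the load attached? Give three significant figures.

The wiper splits the pot into (1−α)R = 465.7 kΩ above and αR = 227.3 kΩ below.
Lower section ‖ load = 219.7 kΩ.
V_wiper = 4.86 × 219.7/(465.7 + 219.7) = 1.56 V.

V ≈ 1.56 V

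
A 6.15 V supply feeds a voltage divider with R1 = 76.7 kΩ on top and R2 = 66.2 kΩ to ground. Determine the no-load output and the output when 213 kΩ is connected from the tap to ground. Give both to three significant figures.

Unloaded: 2.85 V; loaded: 2.44 V

Open-circuit: V = 6.15 × 66.2/(76.7 + 66.2) = 2.85 V.
With the load, R2 becomes R2‖R_L = 50.50 kΩ, so V = 6.15 × 50.50/127.2 = 2.44 V.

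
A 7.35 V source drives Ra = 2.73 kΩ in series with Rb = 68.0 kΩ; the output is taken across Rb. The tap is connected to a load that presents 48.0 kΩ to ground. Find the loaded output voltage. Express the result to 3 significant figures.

V_out ≈ 6.70 V

The load sits in parallel with Rb: Rb‖R_L = (68.0 × 48.0) / (68.0 + 48.0) = 28.14 kΩ.
V_out = 7.35 × 28.14 / (2.73 + 28.14) = 7.35 × 28.14/30.87 = 6.70 V.
(Unloaded it would have been 7.07 V.)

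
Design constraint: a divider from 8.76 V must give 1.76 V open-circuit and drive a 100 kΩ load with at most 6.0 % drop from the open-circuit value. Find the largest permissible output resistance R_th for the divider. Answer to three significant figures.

Loading drop = R_th/(R_th + R_L) ≤ 0.0600, so R_th ≤ R_L · ε/(1−ε) = 100 kΩ × 0.0600/0.9400 = 6.38 kΩ.

R_th ≤ 6.38 kΩ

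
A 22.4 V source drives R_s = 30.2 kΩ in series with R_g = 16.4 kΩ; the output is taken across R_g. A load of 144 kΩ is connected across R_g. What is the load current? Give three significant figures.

I_L ≈ 0.0510 mA

R_g‖R_L = 14.72 kΩ; V_out = 22.4 × 14.72/44.92 = 7.341 V.
I_L = V_out / R_L = 7.341 / 144 kΩ = 0.0510 mA.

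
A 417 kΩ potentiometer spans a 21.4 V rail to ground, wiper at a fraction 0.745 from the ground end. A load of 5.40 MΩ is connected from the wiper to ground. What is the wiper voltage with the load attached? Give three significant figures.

The wiper splits the pot into (1−α)R = 106.3 kΩ above and αR = 310.7 kΩ below.
Lower section ‖ load = 293.8 kΩ.
V_wiper = 21.4 × 293.8/(106.3 + 293.8) = 15.7 V.

V ≈ 15.7 V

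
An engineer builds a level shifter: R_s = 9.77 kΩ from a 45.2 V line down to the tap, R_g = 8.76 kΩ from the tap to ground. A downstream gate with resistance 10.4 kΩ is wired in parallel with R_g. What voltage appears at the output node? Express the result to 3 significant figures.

The load sits in parallel with R_g: R_g‖R_L = (8.76 × 10.4) / (8.76 + 10.4) = 4.755 kΩ.
V_out = 45.2 × 4.755 / (9.77 + 4.755) = 45.2 × 4.755/14.52 = 14.8 V.

V_out ≈ 14.8 V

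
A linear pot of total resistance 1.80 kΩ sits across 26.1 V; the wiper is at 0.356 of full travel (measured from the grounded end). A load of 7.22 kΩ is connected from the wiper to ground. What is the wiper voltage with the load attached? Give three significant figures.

V ≈ 8.79 V

The wiper splits the pot into (1−α)R = 1159 Ω above and αR = 640.8 Ω below.
Lower section ‖ load = 588.6 Ω.
V_wiper = 26.1 × 588.6/(1159 + 588.6) = 8.79 V.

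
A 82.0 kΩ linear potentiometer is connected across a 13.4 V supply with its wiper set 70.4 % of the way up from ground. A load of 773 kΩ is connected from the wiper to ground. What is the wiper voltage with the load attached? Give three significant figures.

The wiper splits the pot into (1−α)R = 24.27 kΩ above and αR = 57.73 kΩ below.
Lower section ‖ load = 53.72 kΩ.
V_wiper = 13.4 × 53.72/(24.27 + 53.72) = 9.23 V.

V ≈ 9.23 V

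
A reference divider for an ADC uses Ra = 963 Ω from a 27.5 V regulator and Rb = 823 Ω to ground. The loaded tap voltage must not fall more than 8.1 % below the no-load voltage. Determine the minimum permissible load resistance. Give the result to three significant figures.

R_L(min) ≈ 5.03 kΩ

Output resistance R_th = Ra‖Rb = (963 × 823)/1786 = 443.8 Ω.
The fractional drop is R_th/(R_th + R_L); requiring this ≤ 0.0810 gives R_L ≥ R_th(1/0.0810 − 1) = 443.8 × 11.35 = 5.03 kΩ.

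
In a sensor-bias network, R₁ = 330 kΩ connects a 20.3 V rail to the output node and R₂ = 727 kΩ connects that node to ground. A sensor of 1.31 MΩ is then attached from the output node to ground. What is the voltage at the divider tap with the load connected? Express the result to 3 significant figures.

V_out ≈ 11.9 V

The load sits in parallel with R₂: R₂‖R_L = (727 × 1310) / (727 + 1310) = 467.5 kΩ.
V_out = 20.3 × 467.5 / (330 + 467.5) = 20.3 × 467.5/797.5 = 11.9 V.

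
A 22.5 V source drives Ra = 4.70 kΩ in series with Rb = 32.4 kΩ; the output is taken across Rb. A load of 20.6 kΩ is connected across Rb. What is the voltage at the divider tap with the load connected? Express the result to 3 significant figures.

The load sits in parallel with Rb: Rb‖R_L = (32.4 × 20.6) / (32.4 + 20.6) = 12.59 kΩ.
V_out = 22.5 × 12.59 / (4.70 + 12.59) = 22.5 × 12.59/17.29 = 16.4 V.
(Unloaded it would have been 19.6 V.)

V_out ≈ 16.4 V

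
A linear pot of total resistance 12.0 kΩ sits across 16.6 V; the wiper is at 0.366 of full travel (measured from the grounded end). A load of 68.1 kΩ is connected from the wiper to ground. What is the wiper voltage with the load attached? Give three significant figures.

The wiper splits the pot into (1−α)R = 7.608 kΩ above and αR = 4.392 kΩ below.
Lower section ‖ load = 4.126 kΩ.
V_wiper = 16.6 × 4.126/(7.608 + 4.126) = 5.84 V.

V ≈ 5.84 V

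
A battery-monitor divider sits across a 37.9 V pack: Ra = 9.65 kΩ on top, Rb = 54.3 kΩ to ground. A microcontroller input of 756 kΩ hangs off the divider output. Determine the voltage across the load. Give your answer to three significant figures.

The load sits in parallel with Rb: Rb‖R_L = (54.3 × 756) / (54.3 + 756) = 50.66 kΩ.
V_out = 37.9 × 50.66 / (9.65 + 50.66) = 37.9 × 50.66/60.31 = 31.8 V.

V_out ≈ 31.8 V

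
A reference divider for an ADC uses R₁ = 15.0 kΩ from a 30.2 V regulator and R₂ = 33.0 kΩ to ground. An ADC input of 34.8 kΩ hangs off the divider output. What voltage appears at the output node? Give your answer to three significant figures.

The load sits in parallel with R₂: R₂‖R_L = (33.0 × 34.8) / (33.0 + 34.8) = 16.94 kΩ.
V_out = 30.2 × 16.94 / (15.0 + 16.94) = 30.2 × 16.94/31.94 = 16.0 V.
(Unloaded it would have been 20.8 V.)

V_out ≈ 16.0 V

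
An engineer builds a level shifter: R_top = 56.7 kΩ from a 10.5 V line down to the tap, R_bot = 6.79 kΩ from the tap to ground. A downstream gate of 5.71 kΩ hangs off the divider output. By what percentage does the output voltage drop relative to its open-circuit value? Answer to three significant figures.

The divider's output (Thévenin) resistance is R_top‖R_bot = 6.064 kΩ.
Fractional drop under load = R_th/(R_th + R_L) = 6.064 / (6.064 + 5.71) = 0.5150.
So the output falls by 51.5 %.

51.5 %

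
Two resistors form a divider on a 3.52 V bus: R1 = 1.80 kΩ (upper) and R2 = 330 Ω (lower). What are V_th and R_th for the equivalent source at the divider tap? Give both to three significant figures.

V_th = 0.545 V, R_th = 279 Ω

V_th is the open-circuit tap voltage: 3.52 × 330/(1800 + 330) = 0.545 V.
With the supply zeroed, R1 and R2 appear in parallel from the tap: R_th = R1‖R2 = (1800 × 330)/2130 = 279 Ω.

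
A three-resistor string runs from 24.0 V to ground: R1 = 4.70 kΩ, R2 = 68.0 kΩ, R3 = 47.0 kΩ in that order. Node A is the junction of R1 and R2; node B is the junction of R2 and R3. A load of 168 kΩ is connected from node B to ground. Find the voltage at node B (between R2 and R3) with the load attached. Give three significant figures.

V ≈ 8.05 V

At node B, R3 is in parallel with the load: R3‖R_L = 36.73 kΩ.
Below node A the resistance is R2 + (R3‖R_L) = 104.7 kΩ, so V_A = 24.0 × 104.7/109.4 = 22.97 V.
Then V_B = V_A × (R3‖R_L)/(R2 + R3‖R_L) = 22.97 × 36.73/104.7 = 8.05 V.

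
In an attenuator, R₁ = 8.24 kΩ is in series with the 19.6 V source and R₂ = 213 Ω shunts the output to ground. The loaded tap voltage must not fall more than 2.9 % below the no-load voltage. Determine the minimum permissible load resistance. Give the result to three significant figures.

Output resistance R_th = R₁‖R₂ = (8240 × 213)/8453 = 207.6 Ω.
The fractional drop is R_th/(R_th + R_L); requiring this ≤ 0.0290 gives R_L ≥ R_th(1/0.0290 − 1) = 207.6 × 33.48 = 6.95 kΩ.

R_L(min) ≈ 6.95 kΩ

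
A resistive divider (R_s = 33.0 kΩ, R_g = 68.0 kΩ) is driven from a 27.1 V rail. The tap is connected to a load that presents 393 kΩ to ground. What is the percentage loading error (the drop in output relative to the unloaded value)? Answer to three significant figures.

5.35 %

The divider's output (Thévenin) resistance is R_s‖R_g = 22.22 kΩ.
Fractional drop under load = R_th/(R_th + R_L) = 22.22 / (22.22 + 393) = 0.05351.
So the output falls by 5.35 %.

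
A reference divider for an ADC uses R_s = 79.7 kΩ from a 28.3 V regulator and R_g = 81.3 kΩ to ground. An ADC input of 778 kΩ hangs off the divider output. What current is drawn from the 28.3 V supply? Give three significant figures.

I ≈ 0.185 mA

R_g‖R_L = 73.61 kΩ, so the source sees R_s + R_g‖R_L = 153.3 kΩ.
I = 28.3 V / 153.3 kΩ = 0.185 mA.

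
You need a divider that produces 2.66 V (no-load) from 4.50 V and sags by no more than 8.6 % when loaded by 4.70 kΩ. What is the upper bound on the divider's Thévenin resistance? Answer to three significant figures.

R_th ≤ 442 Ω

Loading drop = R_th/(R_th + R_L) ≤ 0.0860, so R_th ≤ R_L · ε/(1−ε) = 4.70 kΩ × 0.0860/0.9140 = 442 Ω.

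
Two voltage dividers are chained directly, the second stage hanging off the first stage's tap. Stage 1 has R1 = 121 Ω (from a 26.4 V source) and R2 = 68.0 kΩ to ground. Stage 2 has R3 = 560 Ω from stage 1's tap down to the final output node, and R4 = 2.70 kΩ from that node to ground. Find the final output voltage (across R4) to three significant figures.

V_out ≈ 21.0 V

Stage 2 presents R3+R4 = 3260 Ω as a load on stage 1's tap.
Stage 1's lower leg becomes R2‖(R3+R4) = 3111 Ω, so V_mid = 26.4 × 3111/3232 = 25.41 V.
Stage 2 is itself unloaded: V_out = V_mid × R4/(R3+R4) = 25.41 × 2700/3260 = 21.0 V.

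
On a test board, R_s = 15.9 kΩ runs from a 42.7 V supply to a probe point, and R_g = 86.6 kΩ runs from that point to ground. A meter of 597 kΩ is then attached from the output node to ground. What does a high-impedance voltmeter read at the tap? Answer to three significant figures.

V_out ≈ 35.3 V

The load sits in parallel with R_g: R_g‖R_L = (86.6 × 597) / (86.6 + 597) = 75.63 kΩ.
V_out = 42.7 × 75.63 / (15.9 + 75.63) = 42.7 × 75.63/91.53 = 35.3 V.
(Unloaded it would have been 36.1 V.)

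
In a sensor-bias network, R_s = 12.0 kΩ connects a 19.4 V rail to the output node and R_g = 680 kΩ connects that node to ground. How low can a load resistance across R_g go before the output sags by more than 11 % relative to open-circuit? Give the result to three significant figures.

R_L(min) ≈ 95.4 kΩ

Output resistance R_th = R_s‖R_g = (12.0 × 680)/692.0 = 11.79 kΩ.
The fractional drop is R_th/(R_th + R_L); requiring this ≤ 0.110 gives R_L ≥ R_th(1/0.110 − 1) = 11.79 × 8.091 = 95.4 kΩ.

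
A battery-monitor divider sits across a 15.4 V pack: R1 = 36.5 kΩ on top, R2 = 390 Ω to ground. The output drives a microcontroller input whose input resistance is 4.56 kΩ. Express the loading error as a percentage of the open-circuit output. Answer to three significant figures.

7.80 %

The divider's output (Thévenin) resistance is R1‖R2 = 385.9 Ω.
Fractional drop under load = R_th/(R_th + R_L) = 385.9 / (385.9 + 4560) = 0.07802.
So the output falls by 7.80 %.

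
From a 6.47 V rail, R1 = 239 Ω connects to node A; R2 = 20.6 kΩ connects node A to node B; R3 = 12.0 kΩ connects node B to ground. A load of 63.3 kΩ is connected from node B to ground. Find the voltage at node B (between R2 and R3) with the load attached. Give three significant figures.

At node B, R3 is in parallel with the load: R3‖R_L = 10090 Ω.
Below node A the resistance is R2 + (R3‖R_L) = 30690 Ω, so V_A = 6.47 × 30690/30930 = 6.420 V.
Then V_B = V_A × (R3‖R_L)/(R2 + R3‖R_L) = 6.420 × 10090/30690 = 2.11 V.

V ≈ 2.11 V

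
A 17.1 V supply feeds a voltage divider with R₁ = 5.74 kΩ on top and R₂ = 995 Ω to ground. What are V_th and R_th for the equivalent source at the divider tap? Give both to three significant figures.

V_th = 2.53 V, R_th = 848 Ω

V_th is the open-circuit tap voltage: 17.1 × 995/(5740 + 995) = 2.53 V.
With the supply zeroed, R₁ and R₂ appear in parallel from the tap: R_th = R₁‖R₂ = (5740 × 995)/6735 = 848 Ω.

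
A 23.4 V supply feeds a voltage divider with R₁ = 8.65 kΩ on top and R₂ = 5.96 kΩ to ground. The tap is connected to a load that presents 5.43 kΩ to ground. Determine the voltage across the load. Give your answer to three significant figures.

The load sits in parallel with R₂: R₂‖R_L = (5.96 × 5.43) / (5.96 + 5.43) = 2.841 kΩ.
V_out = 23.4 × 2.841 / (8.65 + 2.841) = 23.4 × 2.841/11.49 = 5.79 V.
(Unloaded it would have been 9.55 V.)

V_out ≈ 5.79 V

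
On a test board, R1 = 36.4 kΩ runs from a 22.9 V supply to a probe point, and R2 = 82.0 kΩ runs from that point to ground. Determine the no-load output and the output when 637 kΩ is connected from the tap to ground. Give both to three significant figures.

Open-circuit: V = 22.9 × 82.0/(36.4 + 82.0) = 15.9 V.
With the load, R2 becomes R2‖R_L = 72.65 kΩ, so V = 22.9 × 72.65/109.0 = 15.3 V.

Unloaded: 15.9 V; loaded: 15.3 V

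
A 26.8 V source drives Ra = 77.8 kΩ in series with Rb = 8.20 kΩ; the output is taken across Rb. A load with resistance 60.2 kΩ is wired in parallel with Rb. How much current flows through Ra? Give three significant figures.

I ≈ 0.315 mA

Rb‖R_L = 7.217 kΩ, so the source sees Ra + Rb‖R_L = 85.02 kΩ.
I = 26.8 V / 85.02 kΩ = 0.315 mA.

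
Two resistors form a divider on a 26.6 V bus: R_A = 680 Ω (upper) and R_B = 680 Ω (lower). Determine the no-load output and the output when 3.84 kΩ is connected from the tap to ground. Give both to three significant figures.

Unloaded: 13.3 V; loaded: 12.2 V

Open-circuit: V = 26.6 × 680/(680 + 680) = 13.3 V.
With the load, R_B becomes R_B‖R_L = 577.7 Ω, so V = 26.6 × 577.7/1258 = 12.2 V.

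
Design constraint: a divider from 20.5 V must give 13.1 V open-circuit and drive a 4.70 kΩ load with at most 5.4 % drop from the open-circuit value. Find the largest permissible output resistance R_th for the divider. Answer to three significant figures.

R_th ≤ 268 Ω

Loading drop = R_th/(R_th + R_L) ≤ 0.0540, so R_th ≤ R_L · ε/(1−ε) = 4.70 kΩ × 0.0540/0.9460 = 268 Ω.
(Any R1, R2 with R2/(R1+R2) = 0.639 and R1‖R2 ≤ 268 Ω will meet the spec.)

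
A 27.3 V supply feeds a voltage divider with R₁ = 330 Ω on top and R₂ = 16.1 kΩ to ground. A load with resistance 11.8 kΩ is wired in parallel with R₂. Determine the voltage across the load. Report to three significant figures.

V_out ≈ 26.0 V

The load sits in parallel with R₂: R₂‖R_L = (16100 × 11800) / (16100 + 11800) = 6809 Ω.
V_out = 27.3 × 6809 / (330 + 6809) = 27.3 × 6809/7139 = 26.0 V.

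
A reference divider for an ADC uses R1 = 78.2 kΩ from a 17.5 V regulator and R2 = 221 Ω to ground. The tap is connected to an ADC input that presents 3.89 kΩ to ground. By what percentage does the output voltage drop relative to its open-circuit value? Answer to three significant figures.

The divider's output (Thévenin) resistance is R1‖R2 = 220.4 Ω.
Fractional drop under load = R_th/(R_th + R_L) = 220.4 / (220.4 + 3890) = 0.05361.
So the output falls by 5.36 %.

5.36 %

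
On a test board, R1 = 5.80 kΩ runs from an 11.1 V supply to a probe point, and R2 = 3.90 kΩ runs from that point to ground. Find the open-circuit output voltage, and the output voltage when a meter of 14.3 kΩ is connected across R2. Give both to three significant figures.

Unloaded: 4.46 V; loaded: 3.84 V

Open-circuit: V = 11.1 × 3.90/(5.80 + 3.90) = 4.46 V.
With the load, R2 becomes R2‖R_L = 3.064 kΩ, so V = 11.1 × 3.064/8.864 = 3.84 V.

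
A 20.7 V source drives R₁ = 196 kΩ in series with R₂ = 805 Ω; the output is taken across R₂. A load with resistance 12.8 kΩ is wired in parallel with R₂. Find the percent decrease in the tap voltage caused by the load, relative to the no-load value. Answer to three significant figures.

5.89 %

The divider's output (Thévenin) resistance is R₁‖R₂ = 801.7 Ω.
Fractional drop under load = R_th/(R_th + R_L) = 801.7 / (801.7 + 12800) = 0.05894.
So the output falls by 5.89 %.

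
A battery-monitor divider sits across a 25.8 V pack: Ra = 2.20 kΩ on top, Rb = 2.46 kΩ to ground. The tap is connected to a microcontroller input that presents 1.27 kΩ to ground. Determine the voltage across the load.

The load sits in parallel with Rb: Rb‖R_L = (2.46 × 1.27) / (2.46 + 1.27) = 0.8376 kΩ.
V_out = 25.8 × 0.8376 / (2.20 + 0.8376) = 25.8 × 0.8376/3.038 = 7.11 V.
(Unloaded it would have been 13.6 V.)

V_out ≈ 7.11 V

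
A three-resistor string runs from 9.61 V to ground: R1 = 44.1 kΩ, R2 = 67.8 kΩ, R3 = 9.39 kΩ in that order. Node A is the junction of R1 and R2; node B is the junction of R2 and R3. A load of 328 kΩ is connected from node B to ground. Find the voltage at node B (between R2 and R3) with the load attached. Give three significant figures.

V ≈ 0.725 V

At node B, R3 is in parallel with the load: R3‖R_L = 9.129 kΩ.
Below node A the resistance is R2 + (R3‖R_L) = 76.93 kΩ, so V_A = 9.61 × 76.93/121.0 = 6.108 V.
Then V_B = V_A × (R3‖R_L)/(R2 + R3‖R_L) = 6.108 × 9.129/76.93 = 0.725 V.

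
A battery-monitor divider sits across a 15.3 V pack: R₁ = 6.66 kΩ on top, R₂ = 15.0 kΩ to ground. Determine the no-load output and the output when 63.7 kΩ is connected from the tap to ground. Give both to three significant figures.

Unloaded: 10.6 V; loaded: 9.88 V

Open-circuit: V = 15.3 × 15.0/(6.66 + 15.0) = 10.6 V.
With the load, R₂ becomes R₂‖R_L = 12.14 kΩ, so V = 15.3 × 12.14/18.80 = 9.88 V.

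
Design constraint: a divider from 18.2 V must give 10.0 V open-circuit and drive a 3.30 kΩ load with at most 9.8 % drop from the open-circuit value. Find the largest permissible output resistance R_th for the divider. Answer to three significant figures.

Loading drop = R_th/(R_th + R_L) ≤ 0.0980, so R_th ≤ R_L · ε/(1−ε) = 3.30 kΩ × 0.0980/0.9020 = 359 Ω.
(Any R1, R2 with R2/(R1+R2) = 0.549 and R1‖R2 ≤ 359 Ω will meet the spec.)

R_th ≤ 359 Ω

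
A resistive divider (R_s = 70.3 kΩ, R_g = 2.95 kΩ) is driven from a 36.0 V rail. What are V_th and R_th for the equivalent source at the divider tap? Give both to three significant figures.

V_th = 1.45 V, R_th = 2.83 kΩ

V_th is the open-circuit tap voltage: 36.0 × 2.95/(70.3 + 2.95) = 1.45 V.
With the supply zeroed, R_s and R_g appear in parallel from the tap: R_th = R_s‖R_g = (70.3 × 2.95)/73.25 = 2.83 kΩ.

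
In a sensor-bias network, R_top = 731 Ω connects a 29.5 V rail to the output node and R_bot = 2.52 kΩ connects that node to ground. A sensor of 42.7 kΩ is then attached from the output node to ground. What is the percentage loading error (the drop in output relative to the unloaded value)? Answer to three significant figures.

The divider's output (Thévenin) resistance is R_top‖R_bot = 566.6 Ω.
Fractional drop under load = R_th/(R_th + R_L) = 566.6 / (566.6 + 42700) = 0.01310.
So the output falls by 1.31 %.

1.31 %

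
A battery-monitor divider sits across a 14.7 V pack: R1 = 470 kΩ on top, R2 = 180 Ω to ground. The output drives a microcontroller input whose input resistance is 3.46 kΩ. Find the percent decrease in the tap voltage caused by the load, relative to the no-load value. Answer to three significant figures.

4.94 %

The divider's output (Thévenin) resistance is R1‖R2 = 179.9 Ω.
Fractional drop under load = R_th/(R_th + R_L) = 179.9 / (179.9 + 3460) = 0.04943.
So the output falls by 4.94 %.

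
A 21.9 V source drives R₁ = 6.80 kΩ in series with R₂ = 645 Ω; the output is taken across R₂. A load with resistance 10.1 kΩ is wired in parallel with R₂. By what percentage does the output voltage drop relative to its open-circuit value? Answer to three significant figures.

5.51 %

The divider's output (Thévenin) resistance is R₁‖R₂ = 589.1 Ω.
Fractional drop under load = R_th/(R_th + R_L) = 589.1 / (589.1 + 10100) = 0.05511.
So the output falls by 5.51 %.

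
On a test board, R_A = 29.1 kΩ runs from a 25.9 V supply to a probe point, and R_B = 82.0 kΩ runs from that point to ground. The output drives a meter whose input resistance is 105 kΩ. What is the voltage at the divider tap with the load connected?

V_out ≈ 15.9 V

The load sits in parallel with R_B: R_B‖R_L = (82.0 × 105) / (82.0 + 105) = 46.04 kΩ.
V_out = 25.9 × 46.04 / (29.1 + 46.04) = 25.9 × 46.04/75.14 = 15.9 V.
(Unloaded it would have been 19.1 V.)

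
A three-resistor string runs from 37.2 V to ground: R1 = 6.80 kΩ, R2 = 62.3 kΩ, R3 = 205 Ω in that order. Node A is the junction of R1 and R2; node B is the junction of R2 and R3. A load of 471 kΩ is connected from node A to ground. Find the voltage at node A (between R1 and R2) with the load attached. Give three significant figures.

Below node A the series string R2+R3 = 62500 Ω sits in parallel with the 471000 Ω load: 55180 Ω.
V_A = 37.2 × 55180/(6800 + 55180) = 33.1 V.

V ≈ 33.1 V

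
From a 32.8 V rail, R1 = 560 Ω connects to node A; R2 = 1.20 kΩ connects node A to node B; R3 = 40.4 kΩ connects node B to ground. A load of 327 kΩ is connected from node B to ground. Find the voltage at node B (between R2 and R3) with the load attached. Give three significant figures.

At node B, R3 is in parallel with the load: R3‖R_L = 35960 Ω.
Below node A the resistance is R2 + (R3‖R_L) = 37160 Ω, so V_A = 32.8 × 37160/37720 = 32.31 V.
Then V_B = V_A × (R3‖R_L)/(R2 + R3‖R_L) = 32.31 × 35960/37160 = 31.3 V.

V ≈ 31.3 V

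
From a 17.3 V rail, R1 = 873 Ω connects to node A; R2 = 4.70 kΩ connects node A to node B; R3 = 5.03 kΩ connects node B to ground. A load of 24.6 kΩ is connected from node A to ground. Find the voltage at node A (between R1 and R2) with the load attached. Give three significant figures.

Below node A the series string R2+R3 = 9730 Ω sits in parallel with the 24600 Ω load: 6972 Ω.
V_A = 17.3 × 6972/(873 + 6972) = 15.4 V.

V ≈ 15.4 V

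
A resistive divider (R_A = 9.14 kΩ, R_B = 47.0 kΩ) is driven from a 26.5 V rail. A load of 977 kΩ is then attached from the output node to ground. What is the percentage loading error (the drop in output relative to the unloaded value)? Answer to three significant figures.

0.777 %

The divider's output (Thévenin) resistance is R_A‖R_B = 7.652 kΩ.
Fractional drop under load = R_th/(R_th + R_L) = 7.652 / (7.652 + 977) = 0.007771.
So the output falls by 0.777 %.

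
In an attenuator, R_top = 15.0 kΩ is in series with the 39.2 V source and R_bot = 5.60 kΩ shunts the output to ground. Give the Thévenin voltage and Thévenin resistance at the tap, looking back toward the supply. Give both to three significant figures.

V_th is the open-circuit tap voltage: 39.2 × 5.60/(15.0 + 5.60) = 10.7 V.
With the supply zeroed, R_top and R_bot appear in parallel from the tap: R_th = R_top‖R_bot = (15.0 × 5.60)/20.60 = 4.08 kΩ.

V_th = 10.7 V, R_th = 4.08 kΩ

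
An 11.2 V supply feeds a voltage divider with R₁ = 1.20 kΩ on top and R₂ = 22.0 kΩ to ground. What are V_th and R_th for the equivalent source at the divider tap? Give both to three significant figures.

V_th is the open-circuit tap voltage: 11.2 × 22.0/(1.20 + 22.0) = 10.6 V.
With the supply zeroed, R₁ and R₂ appear in parallel from the tap: R_th = R₁‖R₂ = (1.20 × 22.0)/23.20 = 1.14 kΩ.

V_th = 10.6 V, R_th = 1.14 kΩ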